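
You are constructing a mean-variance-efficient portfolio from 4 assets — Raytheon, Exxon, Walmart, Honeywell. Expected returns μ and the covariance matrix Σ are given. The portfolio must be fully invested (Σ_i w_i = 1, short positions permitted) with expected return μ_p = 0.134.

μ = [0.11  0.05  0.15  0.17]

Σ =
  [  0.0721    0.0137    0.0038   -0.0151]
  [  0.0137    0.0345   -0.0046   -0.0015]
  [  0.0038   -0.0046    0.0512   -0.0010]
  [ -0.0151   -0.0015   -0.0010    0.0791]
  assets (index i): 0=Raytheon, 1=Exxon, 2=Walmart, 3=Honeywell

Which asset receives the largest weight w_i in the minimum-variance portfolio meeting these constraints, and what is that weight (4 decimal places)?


Walmart (0.3556)

x=Σ⁻¹μ = [1.6511  1.2999  2.9733  2.5266]
y=Σ⁻¹𝟙 = [10.5887  28.3326  21.5931  15.4738]
a=μᵀx=1.122133  b=𝟙ᵀx=8.450904  c=𝟙ᵀy=75.988218  D=ac−b²=13.851082
λ₁=(c·0.134−b)/D = (75.988218·0.134−8.450904)/13.851082 = 0.125010
λ₂=(a−b·0.134)/D = (1.122133−8.450904·0.134)/13.851082 = -0.000743
w* = 0.125010·x + -0.000743·y:
  w_0 = 0.125010·1.6511 + -0.000743·10.5887 = 0.1985  (Raytheon)
  w_1 = 0.125010·1.2999 + -0.000743·28.3326 = 0.1415  (Exxon)
  w_2 = 0.125010·2.9733 + -0.000743·21.5931 = 0.3556  (Walmart)
  w_3 = 0.125010·2.5266 + -0.000743·15.4738 = 0.3044  (Honeywell)
Σw_i=1.0000  μᵀw=0.1340
σ²=wᵀΣw=λ₁·μ_p+λ₂ = 0.125010·0.134 + -0.000743 = 0.016008 ≈ 0.0160


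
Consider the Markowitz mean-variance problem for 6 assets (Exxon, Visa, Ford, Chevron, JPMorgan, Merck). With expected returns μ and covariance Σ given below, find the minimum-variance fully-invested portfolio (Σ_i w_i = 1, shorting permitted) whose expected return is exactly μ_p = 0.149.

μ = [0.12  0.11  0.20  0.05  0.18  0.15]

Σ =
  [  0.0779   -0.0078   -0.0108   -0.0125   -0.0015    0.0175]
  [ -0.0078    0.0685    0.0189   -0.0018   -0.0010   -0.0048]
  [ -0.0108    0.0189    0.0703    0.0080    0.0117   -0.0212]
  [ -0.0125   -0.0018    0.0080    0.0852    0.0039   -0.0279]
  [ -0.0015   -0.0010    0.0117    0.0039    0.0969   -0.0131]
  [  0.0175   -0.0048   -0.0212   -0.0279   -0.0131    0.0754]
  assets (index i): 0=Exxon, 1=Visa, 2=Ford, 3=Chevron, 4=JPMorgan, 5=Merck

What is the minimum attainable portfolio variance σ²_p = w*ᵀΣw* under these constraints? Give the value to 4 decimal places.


u=Σ⁻¹μ = [1.6194  1.1864  3.3469  1.6132  1.9069  3.5583]
v=Σ⁻¹𝟙 = [14.3734  14.2878  15.8712  20.2462  11.3052  24.7544]
a=μᵀu=1.951865  b=𝟙ᵀu=13.231124  c=𝟙ᵀv=100.838255  D=ac−b²=21.760030
λ₁=(c·0.149−b)/D = (100.838255·0.149−13.231124)/21.760030 = 0.082434
λ₂=(a−b·0.149)/D = (1.951865−13.231124·0.149)/21.760030 = -0.000899
w* = 0.082434·u + -0.000899·v:
  w_0 = 0.082434·1.6194 + -0.000899·14.3734 = 0.1206  (Exxon)
  w_1 = 0.082434·1.1864 + -0.000899·14.2878 = 0.0849  (Visa)
  w_2 = 0.082434·3.3469 + -0.000899·15.8712 = 0.2616  (Ford)
  w_3 = 0.082434·1.6132 + -0.000899·20.2462 = 0.1148  (Chevron)
  w_4 = 0.082434·1.9069 + -0.000899·11.3052 = 0.1470  (JPMorgan)
  w_5 = 0.082434·3.5583 + -0.000899·24.7544 = 0.2711  (Merck)
Σw_i=1.0000  μᵀw=0.1490
σ²=wᵀΣw=λ₁·μ_p+λ₂ = 0.082434·0.149 + -0.000899 = 0.011383 ≈ 0.0114

0.0114


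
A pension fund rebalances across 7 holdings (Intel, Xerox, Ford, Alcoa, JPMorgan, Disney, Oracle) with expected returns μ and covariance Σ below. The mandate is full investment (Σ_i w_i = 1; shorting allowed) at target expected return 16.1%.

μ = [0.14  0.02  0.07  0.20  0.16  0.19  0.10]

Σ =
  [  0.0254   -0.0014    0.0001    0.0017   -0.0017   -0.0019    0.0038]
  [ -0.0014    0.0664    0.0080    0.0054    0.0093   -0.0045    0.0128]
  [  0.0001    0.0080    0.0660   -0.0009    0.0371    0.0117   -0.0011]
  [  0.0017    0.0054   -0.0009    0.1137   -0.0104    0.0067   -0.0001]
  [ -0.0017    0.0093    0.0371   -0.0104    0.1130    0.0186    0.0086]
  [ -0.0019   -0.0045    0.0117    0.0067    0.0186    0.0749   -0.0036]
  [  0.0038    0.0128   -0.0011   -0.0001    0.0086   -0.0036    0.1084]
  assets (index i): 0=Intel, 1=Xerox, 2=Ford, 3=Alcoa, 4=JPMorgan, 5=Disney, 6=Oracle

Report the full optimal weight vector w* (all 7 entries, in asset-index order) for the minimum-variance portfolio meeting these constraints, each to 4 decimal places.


0.4897  -0.0052  -0.0152  0.1516  0.1150  0.2054  0.0587

u=Σ⁻¹μ = [5.5572  0.1365  -0.0186  1.6476  1.2195  2.2718  0.6916]
v=Σ⁻¹𝟙 = [39.7624  13.2805  9.6122  7.2176  3.3091  12.5022  6.5199]
a=μᵀu=1.804876  b=𝟙ᵀu=11.505581  c=𝟙ᵀv=92.203887  D=ac−b²=34.038143
λ₁=(c·0.161−b)/D = (92.203887·0.161−11.505581)/34.038143 = 0.098103
λ₂=(a−b·0.161)/D = (1.804876−11.505581·0.161)/34.038143 = -0.001396
w* = 0.098103·u + -0.001396·v:
  w_0 = 0.098103·5.5572 + -0.001396·39.7624 = 0.4897  (Intel)
  w_1 = 0.098103·0.1365 + -0.001396·13.2805 = -0.0052  (Xerox)
  w_2 = 0.098103·-0.0186 + -0.001396·9.6122 = -0.0152  (Ford)
  w_3 = 0.098103·1.6476 + -0.001396·7.2176 = 0.1516  (Alcoa)
  w_4 = 0.098103·1.2195 + -0.001396·3.3091 = 0.1150  (JPMorgan)
  w_5 = 0.098103·2.2718 + -0.001396·12.5022 = 0.2054  (Disney)
  w_6 = 0.098103·0.6916 + -0.001396·6.5199 = 0.0587  (Oracle)
Σw_i=1.0000  μᵀw=0.1610
σ²=wᵀΣw=λ₁·μ_p+λ₂ = 0.098103·0.161 + -0.001396 = 0.014398 ≈ 0.0144


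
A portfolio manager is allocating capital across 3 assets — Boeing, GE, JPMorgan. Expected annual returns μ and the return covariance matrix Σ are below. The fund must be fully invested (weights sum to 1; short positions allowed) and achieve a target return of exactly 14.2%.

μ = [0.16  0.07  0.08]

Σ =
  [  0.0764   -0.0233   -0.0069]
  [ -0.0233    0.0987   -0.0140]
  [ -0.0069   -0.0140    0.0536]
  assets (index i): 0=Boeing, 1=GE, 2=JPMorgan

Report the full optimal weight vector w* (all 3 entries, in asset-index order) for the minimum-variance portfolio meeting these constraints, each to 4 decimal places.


0.7888  0.1103  0.1009

u=Σ⁻¹μ = [2.8208  1.7014  2.3001]
v=Σ⁻¹𝟙 = [21.2223  18.8748  26.3187]
a=μᵀu=0.754437  b=𝟙ᵀu=6.822290  c=𝟙ᵀv=66.415702  D=ac−b²=3.562830
λ₁=(c·0.142−b)/D = (66.415702·0.142−6.822290)/3.562830 = 0.732210
λ₂=(a−b·0.142)/D = (0.754437−6.822290·0.142)/3.562830 = -0.060157
w* = 0.732210·u + -0.060157·v:
  w_0 = 0.732210·2.8208 + -0.060157·21.2223 = 0.7888  (Boeing)
  w_1 = 0.732210·1.7014 + -0.060157·18.8748 = 0.1103  (GE)
  w_2 = 0.732210·2.3001 + -0.060157·26.3187 = 0.1009  (JPMorgan)
Σw_i=1.0000  μᵀw=0.1420
σ²=wᵀΣw=λ₁·μ_p+λ₂ = 0.732210·0.142 + -0.060157 = 0.043817 ≈ 0.0438


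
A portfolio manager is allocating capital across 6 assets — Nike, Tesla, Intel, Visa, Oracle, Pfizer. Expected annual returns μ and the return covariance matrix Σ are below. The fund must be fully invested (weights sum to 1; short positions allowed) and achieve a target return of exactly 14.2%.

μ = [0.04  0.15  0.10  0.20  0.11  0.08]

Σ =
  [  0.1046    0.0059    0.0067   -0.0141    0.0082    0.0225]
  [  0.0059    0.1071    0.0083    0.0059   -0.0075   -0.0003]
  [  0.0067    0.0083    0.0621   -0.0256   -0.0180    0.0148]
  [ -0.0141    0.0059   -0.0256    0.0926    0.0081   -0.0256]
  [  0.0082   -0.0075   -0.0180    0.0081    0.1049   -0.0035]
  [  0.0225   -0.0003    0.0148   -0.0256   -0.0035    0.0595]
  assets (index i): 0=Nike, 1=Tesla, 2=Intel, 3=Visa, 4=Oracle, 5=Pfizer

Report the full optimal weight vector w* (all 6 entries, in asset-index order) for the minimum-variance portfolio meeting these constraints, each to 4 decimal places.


-0.0457  0.1215  0.2511  0.3578  0.1236  0.1917

g=Σ⁻¹μ = [0.0138  1.1109  2.7188  3.3224  1.4097  2.1811]
h=Σ⁻¹𝟙 = [5.5362  7.0195  22.5187  21.6373  12.4355  19.1883]
a=μᵀg=1.433106  b=𝟙ᵀg=10.756690  c=𝟙ᵀh=88.335627  D=ac−b²=10.887938
λ₁=(c·0.142−b)/D = (88.335627·0.142−10.756690)/10.887938 = 0.164124
λ₂=(a−b·0.142)/D = (1.433106−10.756690·0.142)/10.887938 = -0.008665
w* = 0.164124·g + -0.008665·h:
  w_0 = 0.164124·0.0138 + -0.008665·5.5362 = -0.0457  (Nike)
  w_1 = 0.164124·1.1109 + -0.008665·7.0195 = 0.1215  (Tesla)
  w_2 = 0.164124·2.7188 + -0.008665·22.5187 = 0.2511  (Intel)
  w_3 = 0.164124·3.3224 + -0.008665·21.6373 = 0.3578  (Visa)
  w_4 = 0.164124·1.4097 + -0.008665·12.4355 = 0.1236  (Oracle)
  w_5 = 0.164124·2.1811 + -0.008665·19.1883 = 0.1917  (Pfizer)
Σw_i=1.0000  μᵀw=0.1420
σ²=wᵀΣw=λ₁·μ_p+λ₂ = 0.164124·0.142 + -0.008665 = 0.014641 ≈ 0.0146


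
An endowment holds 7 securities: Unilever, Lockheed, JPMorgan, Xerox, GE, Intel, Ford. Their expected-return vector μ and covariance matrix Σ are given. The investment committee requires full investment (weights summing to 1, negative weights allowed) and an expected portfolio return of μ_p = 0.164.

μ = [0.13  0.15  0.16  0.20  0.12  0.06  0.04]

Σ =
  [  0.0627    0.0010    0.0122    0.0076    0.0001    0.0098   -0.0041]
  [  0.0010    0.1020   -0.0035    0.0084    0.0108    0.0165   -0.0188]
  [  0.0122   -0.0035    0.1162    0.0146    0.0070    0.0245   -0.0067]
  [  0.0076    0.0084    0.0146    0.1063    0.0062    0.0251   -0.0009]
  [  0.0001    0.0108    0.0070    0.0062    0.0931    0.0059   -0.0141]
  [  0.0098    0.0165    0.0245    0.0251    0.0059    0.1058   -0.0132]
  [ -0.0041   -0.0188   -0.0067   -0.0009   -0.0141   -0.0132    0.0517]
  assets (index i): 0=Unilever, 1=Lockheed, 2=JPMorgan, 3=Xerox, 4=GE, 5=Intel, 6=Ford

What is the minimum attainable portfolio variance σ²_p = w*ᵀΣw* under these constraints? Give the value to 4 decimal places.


p=Σ⁻¹μ = [1.8162  1.6488  1.1522  1.4792  1.2249  -0.3011  1.9496]
q=Σ⁻¹𝟙 = [14.9279  12.8539  6.4968  4.3656  12.7719  6.7193  31.3171]
a=μᵀp=1.170527  b=𝟙ᵀp=8.969801  c=𝟙ᵀq=89.452556  D=ac−b²=24.249339
λ₁=(c·0.164−b)/D = (89.452556·0.164−8.969801)/24.249339 = 0.235075
λ₂=(a−b·0.164)/D = (1.170527−8.969801·0.164)/24.249339 = -0.012393
w* = 0.235075·p + -0.012393·q:
  w_0 = 0.235075·1.8162 + -0.012393·14.9279 = 0.2419  (Unilever)
  w_1 = 0.235075·1.6488 + -0.012393·12.8539 = 0.2283  (Lockheed)
  w_2 = 0.235075·1.1522 + -0.012393·6.4968 = 0.1903  (JPMorgan)
  w_3 = 0.235075·1.4792 + -0.012393·4.3656 = 0.2936  (Xerox)
  w_4 = 0.235075·1.2249 + -0.012393·12.7719 = 0.1297  (GE)
  w_5 = 0.235075·-0.3011 + -0.012393·6.7193 = -0.1540  (Intel)
  w_6 = 0.235075·1.9496 + -0.012393·31.3171 = 0.0702  (Ford)
Σw_i=1.0000  μᵀw=0.1640
σ²=wᵀΣw=λ₁·μ_p+λ₂ = 0.235075·0.164 + -0.012393 = 0.026159 ≈ 0.0262

0.0262


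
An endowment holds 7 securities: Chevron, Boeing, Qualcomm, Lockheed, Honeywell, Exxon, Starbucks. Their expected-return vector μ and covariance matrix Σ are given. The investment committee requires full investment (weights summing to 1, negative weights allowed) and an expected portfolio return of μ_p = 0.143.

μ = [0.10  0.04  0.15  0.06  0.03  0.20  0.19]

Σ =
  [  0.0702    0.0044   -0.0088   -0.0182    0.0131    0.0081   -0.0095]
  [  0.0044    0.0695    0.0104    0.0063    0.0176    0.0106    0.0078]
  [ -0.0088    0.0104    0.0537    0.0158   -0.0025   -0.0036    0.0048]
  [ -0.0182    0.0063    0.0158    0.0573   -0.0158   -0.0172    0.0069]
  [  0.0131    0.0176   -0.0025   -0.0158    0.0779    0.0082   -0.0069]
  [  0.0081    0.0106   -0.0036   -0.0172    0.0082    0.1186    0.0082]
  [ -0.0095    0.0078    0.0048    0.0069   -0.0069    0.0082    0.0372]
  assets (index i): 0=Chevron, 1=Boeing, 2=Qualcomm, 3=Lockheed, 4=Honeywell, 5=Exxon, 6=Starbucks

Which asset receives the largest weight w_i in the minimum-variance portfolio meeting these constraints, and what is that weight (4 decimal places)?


Starbucks (0.3556)

g=Σ⁻¹μ = [2.5480  -1.1420  2.7255  1.2769  0.8725  1.4590  5.2494]
h=Σ⁻¹𝟙 = [22.0153  0.4326  13.8987  24.0042  15.9591  7.7940  27.4095]
a=μᵀg=2.009923  b=𝟙ᵀg=12.989287  c=𝟙ᵀh=111.513500  D=ac−b²=55.411979
λ₁=(c·0.143−b)/D = (111.513500·0.143−12.989287)/55.411979 = 0.053366
λ₂=(a−b·0.143)/D = (2.009923−12.989287·0.143)/55.411979 = 0.002751
w* = 0.053366·g + 0.002751·h:
  w_0 = 0.053366·2.5480 + 0.002751·22.0153 = 0.1965  (Chevron)
  w_1 = 0.053366·-1.1420 + 0.002751·0.4326 = -0.0598  (Boeing)
  w_2 = 0.053366·2.7255 + 0.002751·13.8987 = 0.1837  (Qualcomm)
  w_3 = 0.053366·1.2769 + 0.002751·24.0042 = 0.1342  (Lockheed)
  w_4 = 0.053366·0.8725 + 0.002751·15.9591 = 0.0905  (Honeywell)
  w_5 = 0.053366·1.4590 + 0.002751·7.7940 = 0.0993  (Exxon)
  w_6 = 0.053366·5.2494 + 0.002751·27.4095 = 0.3556  (Starbucks)
Σw_i=1.0000  μᵀw=0.1430
σ²=wᵀΣw=λ₁·μ_p+λ₂ = 0.053366·0.143 + 0.002751 = 0.010383 ≈ 0.0104


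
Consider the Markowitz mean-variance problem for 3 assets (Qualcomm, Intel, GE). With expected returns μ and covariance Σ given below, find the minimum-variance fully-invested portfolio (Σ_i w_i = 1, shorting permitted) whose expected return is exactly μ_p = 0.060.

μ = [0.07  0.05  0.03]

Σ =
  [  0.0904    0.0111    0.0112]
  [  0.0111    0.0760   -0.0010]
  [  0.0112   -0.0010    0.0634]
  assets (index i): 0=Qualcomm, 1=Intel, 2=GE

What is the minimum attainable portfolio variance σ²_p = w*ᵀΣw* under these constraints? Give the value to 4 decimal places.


u=Σ⁻¹μ = [0.6595  0.5664  0.3656]
v=Σ⁻¹𝟙 = [7.7534  12.2175  14.5959]
a=μᵀu=0.085452  b=𝟙ᵀu=1.591494  c=𝟙ᵀv=34.566863  D=ac−b²=0.420963
λ₁=(c·0.060−b)/D = (34.566863·0.060−1.591494)/0.420963 = 1.146224
λ₂=(a−b·0.060)/D = (0.085452−1.591494·0.060)/0.420963 = -0.023844
w* = 1.146224·u + -0.023844·v:
  w_0 = 1.146224·0.6595 + -0.023844·7.7534 = 0.5711  (Qualcomm)
  w_1 = 1.146224·0.5664 + -0.023844·12.2175 = 0.3579  (Intel)
  w_2 = 1.146224·0.3656 + -0.023844·14.5959 = 0.0711  (GE)
Σw_i=1.0000  μᵀw=0.0600
σ²=wᵀΣw=λ₁·μ_p+λ₂ = 1.146224·0.060 + -0.023844 = 0.044930 ≈ 0.0449

0.0449


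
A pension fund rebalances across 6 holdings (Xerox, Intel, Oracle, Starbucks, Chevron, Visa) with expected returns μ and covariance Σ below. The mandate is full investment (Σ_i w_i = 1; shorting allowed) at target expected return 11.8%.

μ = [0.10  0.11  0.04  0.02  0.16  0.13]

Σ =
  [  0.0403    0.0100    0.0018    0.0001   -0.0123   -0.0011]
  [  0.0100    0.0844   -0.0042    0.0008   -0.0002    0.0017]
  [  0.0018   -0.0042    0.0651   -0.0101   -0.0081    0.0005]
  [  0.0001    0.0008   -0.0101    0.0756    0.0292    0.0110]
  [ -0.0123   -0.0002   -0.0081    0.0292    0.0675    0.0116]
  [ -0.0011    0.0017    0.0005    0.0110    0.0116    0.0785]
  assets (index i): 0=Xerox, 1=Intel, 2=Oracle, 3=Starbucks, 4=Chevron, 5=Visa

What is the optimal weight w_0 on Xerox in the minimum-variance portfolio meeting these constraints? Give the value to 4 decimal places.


p=Σ⁻¹μ = [3.2617  0.9488  0.8146  -1.1179  3.3182  1.3423]
q=Σ⁻¹𝟙 = [27.1343  9.3348  18.4533  7.6024  17.1311  9.2026]
a=μᵀp=1.146187  b=𝟙ᵀp=8.567757  c=𝟙ᵀq=88.858511  D=ac−b²=28.441994
λ₁=(c·0.118−b)/D = (88.858511·0.118−8.567757)/28.441994 = 0.067420
λ₂=(a−b·0.118)/D = (1.146187−8.567757·0.118)/28.441994 = 0.004753
w* = 0.067420·p + 0.004753·q:
  w_0 = 0.067420·3.2617 + 0.004753·27.1343 = 0.3489  (Xerox)
  w_1 = 0.067420·0.9488 + 0.004753·9.3348 = 0.1083  (Intel)
  w_2 = 0.067420·0.8146 + 0.004753·18.4533 = 0.1426  (Oracle)
  w_3 = 0.067420·-1.1179 + 0.004753·7.6024 = -0.0392  (Starbucks)
  w_4 = 0.067420·3.3182 + 0.004753·17.1311 = 0.3051  (Chevron)
  w_5 = 0.067420·1.3423 + 0.004753·9.2026 = 0.1342  (Visa)
Σw_i=1.0000  μᵀw=0.1180
σ²=wᵀΣw=λ₁·μ_p+λ₂ = 0.067420·0.118 + 0.004753 = 0.012709 ≈ 0.0127

0.3489


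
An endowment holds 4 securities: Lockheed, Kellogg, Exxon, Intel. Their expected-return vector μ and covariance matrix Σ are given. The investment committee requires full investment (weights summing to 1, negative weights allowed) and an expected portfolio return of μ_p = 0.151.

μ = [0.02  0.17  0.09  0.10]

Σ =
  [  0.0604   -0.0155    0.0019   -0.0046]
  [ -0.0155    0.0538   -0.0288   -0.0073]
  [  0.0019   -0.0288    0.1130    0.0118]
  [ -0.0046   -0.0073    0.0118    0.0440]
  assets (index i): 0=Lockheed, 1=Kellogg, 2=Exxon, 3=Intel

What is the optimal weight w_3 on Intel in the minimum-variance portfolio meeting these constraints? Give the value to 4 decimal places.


0.2365

g=Σ⁻¹μ = [1.7702  4.9852  1.7431  2.8174]
h=Σ⁻¹𝟙 = [28.1336  38.6876  15.3149  27.9800]
a=μᵀg=1.321511  b=𝟙ᵀg=11.315904  c=𝟙ᵀh=110.116056  D=ac−b²=17.469856
λ₁=(c·0.151−b)/D = (110.116056·0.151−11.315904)/17.469856 = 0.304045
λ₂=(a−b·0.151)/D = (1.321511−11.315904·0.151)/17.469856 = -0.022163
w* = 0.304045·g + -0.022163·h:
  w_0 = 0.304045·1.7702 + -0.022163·28.1336 = -0.0853  (Lockheed)
  w_1 = 0.304045·4.9852 + -0.022163·38.6876 = 0.6583  (Kellogg)
  w_2 = 0.304045·1.7431 + -0.022163·15.3149 = 0.1905  (Exxon)
  w_3 = 0.304045·2.8174 + -0.022163·27.9800 = 0.2365  (Intel)
Σw_i=1.0000  μᵀw=0.1510
σ²=wᵀΣw=λ₁·μ_p+λ₂ = 0.304045·0.151 + -0.022163 = 0.023747 ≈ 0.0237


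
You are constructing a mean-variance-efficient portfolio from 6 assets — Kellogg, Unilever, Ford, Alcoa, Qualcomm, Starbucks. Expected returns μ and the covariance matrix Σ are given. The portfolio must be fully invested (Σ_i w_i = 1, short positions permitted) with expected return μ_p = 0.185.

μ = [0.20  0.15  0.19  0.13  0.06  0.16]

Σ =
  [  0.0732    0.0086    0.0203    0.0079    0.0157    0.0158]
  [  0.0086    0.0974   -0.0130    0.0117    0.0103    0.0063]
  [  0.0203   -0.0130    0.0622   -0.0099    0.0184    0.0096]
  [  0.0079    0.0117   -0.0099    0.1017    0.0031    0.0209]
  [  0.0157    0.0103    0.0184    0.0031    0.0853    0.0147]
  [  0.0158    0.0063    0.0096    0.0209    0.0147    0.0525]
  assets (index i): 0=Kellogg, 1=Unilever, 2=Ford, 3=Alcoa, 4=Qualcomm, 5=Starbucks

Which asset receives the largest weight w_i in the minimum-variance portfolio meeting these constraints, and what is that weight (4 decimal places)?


Ford (0.3925)

u=Σ⁻¹μ = [1.3737  1.6823  3.0658  0.9494  -0.7416  1.7014]
v=Σ⁻¹𝟙 = [4.4686  9.8709  15.1210  7.7530  4.5466  9.3938]
a=μᵀu=1.460746  b=𝟙ᵀu=8.031036  c=𝟙ᵀv=51.153869  D=ac−b²=10.225275
λ₁=(c·0.185−b)/D = (51.153869·0.185−8.031036)/10.225275 = 0.140087
λ₂=(a−b·0.185)/D = (1.460746−8.031036·0.185)/10.225275 = -0.002444
w* = 0.140087·u + -0.002444·v:
  w_0 = 0.140087·1.3737 + -0.002444·4.4686 = 0.1815  (Kellogg)
  w_1 = 0.140087·1.6823 + -0.002444·9.8709 = 0.2115  (Unilever)
  w_2 = 0.140087·3.0658 + -0.002444·15.1210 = 0.3925  (Ford)
  w_3 = 0.140087·0.9494 + -0.002444·7.7530 = 0.1140  (Alcoa)
  w_4 = 0.140087·-0.7416 + -0.002444·4.5466 = -0.1150  (Qualcomm)
  w_5 = 0.140087·1.7014 + -0.002444·9.3938 = 0.2154  (Starbucks)
Σw_i=1.0000  μᵀw=0.1850
σ²=wᵀΣw=λ₁·μ_p+λ₂ = 0.140087·0.185 + -0.002444 = 0.023472 ≈ 0.0235


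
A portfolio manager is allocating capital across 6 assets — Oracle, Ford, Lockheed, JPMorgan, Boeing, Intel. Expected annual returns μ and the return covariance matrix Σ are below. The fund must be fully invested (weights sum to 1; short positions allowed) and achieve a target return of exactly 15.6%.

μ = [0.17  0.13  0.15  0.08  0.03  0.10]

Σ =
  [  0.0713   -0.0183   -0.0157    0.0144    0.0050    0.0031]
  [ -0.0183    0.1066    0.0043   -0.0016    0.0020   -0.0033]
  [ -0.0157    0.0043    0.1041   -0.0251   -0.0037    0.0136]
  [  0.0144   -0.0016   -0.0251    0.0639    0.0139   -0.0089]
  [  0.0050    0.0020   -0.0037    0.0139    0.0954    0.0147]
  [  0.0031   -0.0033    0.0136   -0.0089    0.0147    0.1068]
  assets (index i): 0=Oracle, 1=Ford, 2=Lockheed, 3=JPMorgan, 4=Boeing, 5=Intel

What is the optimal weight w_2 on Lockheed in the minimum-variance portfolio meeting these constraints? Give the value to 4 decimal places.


0.2657

p=Σ⁻¹μ = [2.9316  1.6897  2.0897  1.5968  -0.1481  0.7908]
q=Σ⁻¹𝟙 = [15.9762  11.9208  15.0440  18.0431  6.1146  8.0142]
a=μᵀp=1.233876  b=𝟙ᵀp=8.950569  c=𝟙ᵀq=75.112918  D=ac−b²=12.567355
λ₁=(c·0.156−b)/D = (75.112918·0.156−8.950569)/12.567355 = 0.220177
λ₂=(a−b·0.156)/D = (1.233876−8.950569·0.156)/12.567355 = -0.012923
w* = 0.220177·p + -0.012923·q:
  w_0 = 0.220177·2.9316 + -0.012923·15.9762 = 0.4390  (Oracle)
  w_1 = 0.220177·1.6897 + -0.012923·11.9208 = 0.2180  (Ford)
  w_2 = 0.220177·2.0897 + -0.012923·15.0440 = 0.2657  (Lockheed)
  w_3 = 0.220177·1.5968 + -0.012923·18.0431 = 0.1184  (JPMorgan)
  w_4 = 0.220177·-0.1481 + -0.012923·6.1146 = -0.1116  (Boeing)
  w_5 = 0.220177·0.7908 + -0.012923·8.0142 = 0.0705  (Intel)
Σw_i=1.0000  μᵀw=0.1560
σ²=wᵀΣw=λ₁·μ_p+λ₂ = 0.220177·0.156 + -0.012923 = 0.021424 ≈ 0.0214


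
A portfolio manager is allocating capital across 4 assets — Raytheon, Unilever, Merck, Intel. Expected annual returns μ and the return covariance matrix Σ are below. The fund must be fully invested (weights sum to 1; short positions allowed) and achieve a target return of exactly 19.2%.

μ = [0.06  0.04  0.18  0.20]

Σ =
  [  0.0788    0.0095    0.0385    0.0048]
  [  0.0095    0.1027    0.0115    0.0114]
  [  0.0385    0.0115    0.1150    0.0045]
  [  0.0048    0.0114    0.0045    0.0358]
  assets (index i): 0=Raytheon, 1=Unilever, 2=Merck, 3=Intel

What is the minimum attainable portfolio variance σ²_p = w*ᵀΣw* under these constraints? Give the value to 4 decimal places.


p=Σ⁻¹μ = [-0.2499  -0.3682  1.4684  5.5528]
q=Σ⁻¹𝟙 = [8.3781  5.7626  4.3587  24.4267]
a=μᵀp=1.345146  b=𝟙ᵀp=6.403107  c=𝟙ᵀq=42.926169  D=ac−b²=16.742192
λ₁=(c·0.192−b)/D = (42.926169·0.192−6.403107)/16.742192 = 0.109825
λ₂=(a−b·0.192)/D = (1.345146−6.403107·0.192)/16.742192 = 0.006914
w* = 0.109825·p + 0.006914·q:
  w_0 = 0.109825·-0.2499 + 0.006914·8.3781 = 0.0305  (Raytheon)
  w_1 = 0.109825·-0.3682 + 0.006914·5.7626 = -0.0006  (Unilever)
  w_2 = 0.109825·1.4684 + 0.006914·4.3587 = 0.1914  (Merck)
  w_3 = 0.109825·5.5528 + 0.006914·24.4267 = 0.7787  (Intel)
Σw_i=1.0000  μᵀw=0.1920
σ²=wᵀΣw=λ₁·μ_p+λ₂ = 0.109825·0.192 + 0.006914 = 0.028000 ≈ 0.0280

0.0280


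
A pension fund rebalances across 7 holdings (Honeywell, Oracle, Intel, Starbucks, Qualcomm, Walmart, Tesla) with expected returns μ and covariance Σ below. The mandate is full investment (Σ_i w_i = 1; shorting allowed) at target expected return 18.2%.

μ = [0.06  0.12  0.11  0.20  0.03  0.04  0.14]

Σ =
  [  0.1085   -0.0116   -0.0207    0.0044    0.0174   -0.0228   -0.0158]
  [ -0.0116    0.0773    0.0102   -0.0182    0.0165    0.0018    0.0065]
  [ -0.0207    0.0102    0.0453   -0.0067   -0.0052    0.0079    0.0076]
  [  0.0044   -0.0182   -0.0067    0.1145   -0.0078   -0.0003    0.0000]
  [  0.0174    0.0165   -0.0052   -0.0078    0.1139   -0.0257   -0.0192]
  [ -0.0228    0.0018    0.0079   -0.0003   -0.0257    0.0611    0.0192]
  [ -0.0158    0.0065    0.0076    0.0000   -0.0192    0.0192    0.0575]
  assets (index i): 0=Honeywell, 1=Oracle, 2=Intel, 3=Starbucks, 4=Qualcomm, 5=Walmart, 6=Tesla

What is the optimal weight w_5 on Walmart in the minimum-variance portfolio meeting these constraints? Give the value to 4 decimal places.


x=Σ⁻¹μ = [1.4692  1.6006  2.6652  2.1386  0.5455  0.3011  2.3869]
y=Σ⁻¹𝟙 = [19.1987  10.5882  25.5700  12.1594  13.6492  20.7769  15.7101]
a=μᵀx=1.363685  b=𝟙ᵀx=11.107047  c=𝟙ᵀy=117.652456  D=ac−b²=37.074422
λ₁=(c·0.182−b)/D = (117.652456·0.182−11.107047)/37.074422 = 0.277973
λ₂=(a−b·0.182)/D = (1.363685−11.107047·0.182)/37.074422 = -0.017743
w* = 0.277973·x + -0.017743·y:
  w_0 = 0.277973·1.4692 + -0.017743·19.1987 = 0.0678  (Honeywell)
  w_1 = 0.277973·1.6006 + -0.017743·10.5882 = 0.2570  (Oracle)
  w_2 = 0.277973·2.6652 + -0.017743·25.5700 = 0.2872  (Intel)
  w_3 = 0.277973·2.1386 + -0.017743·12.1594 = 0.3787  (Starbucks)
  w_4 = 0.277973·0.5455 + -0.017743·13.6492 = -0.0905  (Qualcomm)
  w_5 = 0.277973·0.3011 + -0.017743·20.7769 = -0.2850  (Walmart)
  w_6 = 0.277973·2.3869 + -0.017743·15.7101 = 0.3848  (Tesla)
Σw_i=1.0000  μᵀw=0.1820
σ²=wᵀΣw=λ₁·μ_p+λ₂ = 0.277973·0.182 + -0.017743 = 0.032849 ≈ 0.0328

-0.2850


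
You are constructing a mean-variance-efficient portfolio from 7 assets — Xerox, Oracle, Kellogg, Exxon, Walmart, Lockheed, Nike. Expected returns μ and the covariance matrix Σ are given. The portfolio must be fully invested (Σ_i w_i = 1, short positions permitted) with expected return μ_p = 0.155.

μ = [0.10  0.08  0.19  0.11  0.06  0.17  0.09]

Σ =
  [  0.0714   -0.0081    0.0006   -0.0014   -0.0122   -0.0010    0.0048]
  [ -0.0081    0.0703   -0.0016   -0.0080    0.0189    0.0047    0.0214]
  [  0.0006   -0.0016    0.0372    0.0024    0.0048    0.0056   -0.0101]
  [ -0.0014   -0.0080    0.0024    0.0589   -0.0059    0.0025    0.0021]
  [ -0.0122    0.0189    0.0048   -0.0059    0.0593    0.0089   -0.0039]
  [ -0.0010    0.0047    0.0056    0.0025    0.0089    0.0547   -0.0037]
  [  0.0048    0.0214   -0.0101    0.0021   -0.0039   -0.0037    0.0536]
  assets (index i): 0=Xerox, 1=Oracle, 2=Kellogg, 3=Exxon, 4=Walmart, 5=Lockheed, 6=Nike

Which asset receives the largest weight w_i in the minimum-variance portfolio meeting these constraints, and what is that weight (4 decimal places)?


g=Σ⁻¹μ = [1.4273  0.4964  5.2090  1.6268  0.6698  2.5435  2.4952]
h=Σ⁻¹𝟙 = [16.5868  6.9132  27.3188  17.6022  17.0373  13.0385  21.0090]
a=μᵀg=2.048266  b=𝟙ᵀg=14.468151  c=𝟙ᵀh=119.505901  D=ac−b²=35.452523
λ₁=(c·0.155−b)/D = (119.505901·0.155−14.468151)/35.452523 = 0.114386
λ₂=(a−b·0.155)/D = (2.048266−14.468151·0.155)/35.452523 = -0.005480
w* = 0.114386·g + -0.005480·h:
  w_0 = 0.114386·1.4273 + -0.005480·16.5868 = 0.0724  (Xerox)
  w_1 = 0.114386·0.4964 + -0.005480·6.9132 = 0.0189  (Oracle)
  w_2 = 0.114386·5.2090 + -0.005480·27.3188 = 0.4461  (Kellogg)
  w_3 = 0.114386·1.6268 + -0.005480·17.6022 = 0.0896  (Exxon)
  w_4 = 0.114386·0.6698 + -0.005480·17.0373 = -0.0168  (Walmart)
  w_5 = 0.114386·2.5435 + -0.005480·13.0385 = 0.2195  (Lockheed)
  w_6 = 0.114386·2.4952 + -0.005480·21.0090 = 0.1703  (Nike)
Σw_i=1.0000  μᵀw=0.1550
σ²=wᵀΣw=λ₁·μ_p+λ₂ = 0.114386·0.155 + -0.005480 = 0.012249 ≈ 0.0122

Kellogg (0.4461)


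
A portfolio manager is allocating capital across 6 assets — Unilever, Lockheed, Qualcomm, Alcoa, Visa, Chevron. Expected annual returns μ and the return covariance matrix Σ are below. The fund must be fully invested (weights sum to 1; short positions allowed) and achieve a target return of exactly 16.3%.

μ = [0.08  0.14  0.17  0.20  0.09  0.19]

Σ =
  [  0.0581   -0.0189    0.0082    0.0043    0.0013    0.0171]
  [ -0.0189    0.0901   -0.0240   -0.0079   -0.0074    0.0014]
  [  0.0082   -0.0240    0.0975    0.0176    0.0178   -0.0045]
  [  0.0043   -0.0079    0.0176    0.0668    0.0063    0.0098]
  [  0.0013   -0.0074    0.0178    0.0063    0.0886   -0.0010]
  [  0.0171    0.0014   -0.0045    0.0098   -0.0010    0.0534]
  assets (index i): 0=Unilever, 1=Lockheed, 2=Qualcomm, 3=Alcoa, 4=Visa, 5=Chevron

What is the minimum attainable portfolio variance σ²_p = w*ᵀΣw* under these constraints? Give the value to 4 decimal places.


0.0147

p=Σ⁻¹μ = [0.8454  2.4387  1.8797  2.2282  0.7047  2.9861]
q=Σ⁻¹𝟙 = [17.5094  19.0826  10.2695  10.7412  9.9287  11.6995]
a=μᵀp=1.805028  b=𝟙ᵀp=11.082860  c=𝟙ᵀq=79.230908  D=ac−b²=20.184230
λ₁=(c·0.163−b)/D = (79.230908·0.163−11.082860)/20.184230 = 0.090753
λ₂=(a−b·0.163)/D = (1.805028−11.082860·0.163)/20.184230 = -0.000073
w* = 0.090753·p + -0.000073·q:
  w_0 = 0.090753·0.8454 + -0.000073·17.5094 = 0.0754  (Unilever)
  w_1 = 0.090753·2.4387 + -0.000073·19.0826 = 0.2199  (Lockheed)
  w_2 = 0.090753·1.8797 + -0.000073·10.2695 = 0.1698  (Qualcomm)
  w_3 = 0.090753·2.2282 + -0.000073·10.7412 = 0.2014  (Alcoa)
  w_4 = 0.090753·0.7047 + -0.000073·9.9287 = 0.0632  (Visa)
  w_5 = 0.090753·2.9861 + -0.000073·11.6995 = 0.2701  (Chevron)
Σw_i=1.0000  μᵀw=0.1630
σ²=wᵀΣw=λ₁·μ_p+λ₂ = 0.090753·0.163 + -0.000073 = 0.014719 ≈ 0.0147


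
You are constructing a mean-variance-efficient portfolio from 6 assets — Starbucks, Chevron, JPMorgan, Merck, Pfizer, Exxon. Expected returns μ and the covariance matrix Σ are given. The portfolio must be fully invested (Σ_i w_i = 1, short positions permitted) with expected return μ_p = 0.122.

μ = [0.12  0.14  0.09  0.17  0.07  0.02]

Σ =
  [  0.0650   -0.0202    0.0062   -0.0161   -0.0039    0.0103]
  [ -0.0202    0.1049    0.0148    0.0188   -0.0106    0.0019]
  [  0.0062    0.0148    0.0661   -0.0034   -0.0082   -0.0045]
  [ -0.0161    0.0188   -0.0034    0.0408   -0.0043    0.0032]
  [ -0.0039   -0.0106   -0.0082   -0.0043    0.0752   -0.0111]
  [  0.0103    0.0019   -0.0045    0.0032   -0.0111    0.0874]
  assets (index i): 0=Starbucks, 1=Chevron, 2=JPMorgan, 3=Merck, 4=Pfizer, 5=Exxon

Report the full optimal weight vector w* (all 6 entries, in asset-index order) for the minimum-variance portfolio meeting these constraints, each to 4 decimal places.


0.2395  0.0749  0.1248  0.3480  0.1626  0.0502

g=Σ⁻¹μ = [3.4957  1.0393  1.2776  5.3610  1.6865  -0.1220]
h=Σ⁻¹𝟙 = [24.0416  7.8757  16.1314  33.0734  20.8858  10.7093]
a=μᵀg=1.706953  b=𝟙ᵀg=12.738073  c=𝟙ᵀh=112.717159  D=ac−b²=30.144410
λ₁=(c·0.122−b)/D = (112.717159·0.122−12.738073)/30.144410 = 0.033619
λ₂=(a−b·0.122)/D = (1.706953−12.738073·0.122)/30.144410 = 0.005073
w* = 0.033619·g + 0.005073·h:
  w_0 = 0.033619·3.4957 + 0.005073·24.0416 = 0.2395  (Starbucks)
  w_1 = 0.033619·1.0393 + 0.005073·7.8757 = 0.0749  (Chevron)
  w_2 = 0.033619·1.2776 + 0.005073·16.1314 = 0.1248  (JPMorgan)
  w_3 = 0.033619·5.3610 + 0.005073·33.0734 = 0.3480  (Merck)
  w_4 = 0.033619·1.6865 + 0.005073·20.8858 = 0.1626  (Pfizer)
  w_5 = 0.033619·-0.1220 + 0.005073·10.7093 = 0.0502  (Exxon)
Σw_i=1.0000  μᵀw=0.1220
σ²=wᵀΣw=λ₁·μ_p+λ₂ = 0.033619·0.122 + 0.005073 = 0.009174 ≈ 0.0092


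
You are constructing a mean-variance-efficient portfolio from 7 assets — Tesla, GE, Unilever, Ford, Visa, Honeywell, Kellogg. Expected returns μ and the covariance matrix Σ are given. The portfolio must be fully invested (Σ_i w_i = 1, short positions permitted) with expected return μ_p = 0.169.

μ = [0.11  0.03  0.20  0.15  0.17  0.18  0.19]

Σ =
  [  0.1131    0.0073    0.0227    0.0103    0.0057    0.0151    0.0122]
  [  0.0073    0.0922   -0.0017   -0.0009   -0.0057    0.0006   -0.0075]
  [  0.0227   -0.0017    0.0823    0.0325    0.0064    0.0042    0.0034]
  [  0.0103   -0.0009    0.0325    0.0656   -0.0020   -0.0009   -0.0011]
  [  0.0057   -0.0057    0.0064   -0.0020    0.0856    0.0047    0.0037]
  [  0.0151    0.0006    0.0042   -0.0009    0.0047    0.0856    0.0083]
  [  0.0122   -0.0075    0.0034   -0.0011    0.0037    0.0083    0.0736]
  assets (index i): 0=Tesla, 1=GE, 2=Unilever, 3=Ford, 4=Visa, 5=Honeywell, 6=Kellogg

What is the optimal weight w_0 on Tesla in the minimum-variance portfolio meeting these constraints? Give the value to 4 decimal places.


-0.0106

u=Σ⁻¹μ = [-0.0944  0.6649  1.4776  1.6954  1.7693  1.7363  2.3372]
v=Σ⁻¹𝟙 = [2.7382  12.5206  4.4678  13.4560  11.2569  9.1742  12.8032]
a=μᵀu=1.616803  b=𝟙ᵀu=9.586413  c=𝟙ᵀv=66.416888  D=ac−b²=15.483730
λ₁=(c·0.169−b)/D = (66.416888·0.169−9.586413)/15.483730 = 0.105791
λ₂=(a−b·0.169)/D = (1.616803−9.586413·0.169)/15.483730 = -0.000213
w* = 0.105791·u + -0.000213·v:
  w_0 = 0.105791·-0.0944 + -0.000213·2.7382 = -0.0106  (Tesla)
  w_1 = 0.105791·0.6649 + -0.000213·12.5206 = 0.0677  (GE)
  w_2 = 0.105791·1.4776 + -0.000213·4.4678 = 0.1554  (Unilever)
  w_3 = 0.105791·1.6954 + -0.000213·13.4560 = 0.1765  (Ford)
  w_4 = 0.105791·1.7693 + -0.000213·11.2569 = 0.1848  (Visa)
  w_5 = 0.105791·1.7363 + -0.000213·9.1742 = 0.1817  (Honeywell)
  w_6 = 0.105791·2.3372 + -0.000213·12.8032 = 0.2445  (Kellogg)
Σw_i=1.0000  μᵀw=0.1690
σ²=wᵀΣw=λ₁·μ_p+λ₂ = 0.105791·0.169 + -0.000213 = 0.017666 ≈ 0.0177


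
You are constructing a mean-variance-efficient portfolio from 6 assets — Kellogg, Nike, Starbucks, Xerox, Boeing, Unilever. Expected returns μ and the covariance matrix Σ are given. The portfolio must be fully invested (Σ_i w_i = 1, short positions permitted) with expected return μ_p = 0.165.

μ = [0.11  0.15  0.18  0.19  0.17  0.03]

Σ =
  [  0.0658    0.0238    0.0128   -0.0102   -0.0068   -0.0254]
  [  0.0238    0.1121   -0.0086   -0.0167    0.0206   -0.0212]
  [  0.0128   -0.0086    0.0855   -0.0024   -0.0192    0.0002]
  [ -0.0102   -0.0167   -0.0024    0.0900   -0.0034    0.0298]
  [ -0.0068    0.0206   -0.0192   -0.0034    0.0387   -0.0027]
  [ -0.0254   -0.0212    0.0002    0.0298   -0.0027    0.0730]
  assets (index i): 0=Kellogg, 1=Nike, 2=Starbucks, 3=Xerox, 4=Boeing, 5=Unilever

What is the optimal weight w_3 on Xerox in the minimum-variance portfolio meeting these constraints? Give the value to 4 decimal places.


0.1766

p=Σ⁻¹μ = [2.1000  0.4348  3.3570  2.6217  6.4559  0.4272]
q=Σ⁻¹𝟙 = [24.0972  3.2327  17.4578  9.6014  39.2887  20.5078]
a=μᵀp=2.508917  b=𝟙ᵀp=15.396583  c=𝟙ᵀq=114.185621  D=ac−b²=49.427538
λ₁=(c·0.165−b)/D = (114.185621·0.165−15.396583)/49.427538 = 0.069679
λ₂=(a−b·0.165)/D = (2.508917−15.396583·0.165)/49.427538 = -0.000638
w* = 0.069679·p + -0.000638·q:
  w_0 = 0.069679·2.1000 + -0.000638·24.0972 = 0.1310  (Kellogg)
  w_1 = 0.069679·0.4348 + -0.000638·3.2327 = 0.0282  (Nike)
  w_2 = 0.069679·3.3570 + -0.000638·17.4578 = 0.2228  (Starbucks)
  w_3 = 0.069679·2.6217 + -0.000638·9.6014 = 0.1766  (Xerox)
  w_4 = 0.069679·6.4559 + -0.000638·39.2887 = 0.4248  (Boeing)
  w_5 = 0.069679·0.4272 + -0.000638·20.5078 = 0.0167  (Unilever)
Σw_i=1.0000  μᵀw=0.1650
σ²=wᵀΣw=λ₁·μ_p+λ₂ = 0.069679·0.165 + -0.000638 = 0.010859 ≈ 0.0109


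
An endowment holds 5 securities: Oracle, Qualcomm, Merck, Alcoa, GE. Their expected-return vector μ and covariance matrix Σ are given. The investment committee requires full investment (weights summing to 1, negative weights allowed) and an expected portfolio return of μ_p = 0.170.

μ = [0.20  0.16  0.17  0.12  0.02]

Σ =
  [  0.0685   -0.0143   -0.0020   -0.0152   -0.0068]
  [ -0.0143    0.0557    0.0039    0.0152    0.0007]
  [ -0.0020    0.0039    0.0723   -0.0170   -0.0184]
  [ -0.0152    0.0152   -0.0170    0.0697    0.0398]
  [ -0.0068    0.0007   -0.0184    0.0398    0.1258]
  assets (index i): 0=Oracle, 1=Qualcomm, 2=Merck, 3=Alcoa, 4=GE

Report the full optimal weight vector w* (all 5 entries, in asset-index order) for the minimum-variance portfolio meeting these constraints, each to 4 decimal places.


0.3384  0.2369  0.2283  0.2167  -0.0203

p=Σ⁻¹μ = [4.2352  3.0064  2.9342  2.7440  -0.0678]
q=Σ⁻¹𝟙 = [23.2015  18.0539  19.0391  16.2636  6.7421]
a=μᵀp=2.154805  b=𝟙ᵀp=12.852047  c=𝟙ᵀq=83.300249  D=ac−b²=14.320692
λ₁=(c·0.170−b)/D = (83.300249·0.170−12.852047)/14.320692 = 0.091406
λ₂=(a−b·0.170)/D = (2.154805−12.852047·0.170)/14.320692 = -0.002098
w* = 0.091406·p + -0.002098·q:
  w_0 = 0.091406·4.2352 + -0.002098·23.2015 = 0.3384  (Oracle)
  w_1 = 0.091406·3.0064 + -0.002098·18.0539 = 0.2369  (Qualcomm)
  w_2 = 0.091406·2.9342 + -0.002098·19.0391 = 0.2283  (Merck)
  w_3 = 0.091406·2.7440 + -0.002098·16.2636 = 0.2167  (Alcoa)
  w_4 = 0.091406·-0.0678 + -0.002098·6.7421 = -0.0203  (GE)
Σw_i=1.0000  μᵀw=0.1700
σ²=wᵀΣw=λ₁·μ_p+λ₂ = 0.091406·0.170 + -0.002098 = 0.013441 ≈ 0.0134


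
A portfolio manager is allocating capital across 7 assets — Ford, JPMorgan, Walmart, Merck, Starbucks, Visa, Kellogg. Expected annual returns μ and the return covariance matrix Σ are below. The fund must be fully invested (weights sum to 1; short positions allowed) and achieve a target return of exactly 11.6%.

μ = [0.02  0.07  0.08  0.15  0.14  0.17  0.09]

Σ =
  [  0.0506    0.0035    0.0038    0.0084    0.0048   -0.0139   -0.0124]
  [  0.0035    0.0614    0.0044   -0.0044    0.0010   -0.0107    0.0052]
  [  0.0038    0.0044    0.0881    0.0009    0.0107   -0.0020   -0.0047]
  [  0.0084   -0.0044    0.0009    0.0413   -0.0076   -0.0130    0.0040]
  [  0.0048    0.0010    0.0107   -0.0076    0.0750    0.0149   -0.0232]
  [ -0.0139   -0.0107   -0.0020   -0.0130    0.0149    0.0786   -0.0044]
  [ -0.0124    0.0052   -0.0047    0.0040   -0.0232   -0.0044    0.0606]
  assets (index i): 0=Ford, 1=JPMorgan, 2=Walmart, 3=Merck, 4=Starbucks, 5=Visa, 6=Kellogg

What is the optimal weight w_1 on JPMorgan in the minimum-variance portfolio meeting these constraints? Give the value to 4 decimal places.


u=Σ⁻¹μ = [0.5962  1.6959  0.6580  4.8260  2.3153  3.0038  2.2986]
v=Σ⁻¹𝟙 = [24.3297  17.7015  9.0146  28.6113  16.9727  22.6858  26.9167]
a=μᵀu=1.948846  b=𝟙ᵀu=15.393817  c=𝟙ᵀv=146.232200  D=ac−b²=48.014392
λ₁=(c·0.116−b)/D = (146.232200·0.116−15.393817)/48.014392 = 0.032680
λ₂=(a−b·0.116)/D = (1.948846−15.393817·0.116)/48.014392 = 0.003398
w* = 0.032680·u + 0.003398·v:
  w_0 = 0.032680·0.5962 + 0.003398·24.3297 = 0.1022  (Ford)
  w_1 = 0.032680·1.6959 + 0.003398·17.7015 = 0.1156  (JPMorgan)
  w_2 = 0.032680·0.6580 + 0.003398·9.0146 = 0.0521  (Walmart)
  w_3 = 0.032680·4.8260 + 0.003398·28.6113 = 0.2549  (Merck)
  w_4 = 0.032680·2.3153 + 0.003398·16.9727 = 0.1333  (Starbucks)
  w_5 = 0.032680·3.0038 + 0.003398·22.6858 = 0.1753  (Visa)
  w_6 = 0.032680·2.2986 + 0.003398·26.9167 = 0.1666  (Kellogg)
Σw_i=1.0000  μᵀw=0.1160
σ²=wᵀΣw=λ₁·μ_p+λ₂ = 0.032680·0.116 + 0.003398 = 0.007189 ≈ 0.0072

0.1156


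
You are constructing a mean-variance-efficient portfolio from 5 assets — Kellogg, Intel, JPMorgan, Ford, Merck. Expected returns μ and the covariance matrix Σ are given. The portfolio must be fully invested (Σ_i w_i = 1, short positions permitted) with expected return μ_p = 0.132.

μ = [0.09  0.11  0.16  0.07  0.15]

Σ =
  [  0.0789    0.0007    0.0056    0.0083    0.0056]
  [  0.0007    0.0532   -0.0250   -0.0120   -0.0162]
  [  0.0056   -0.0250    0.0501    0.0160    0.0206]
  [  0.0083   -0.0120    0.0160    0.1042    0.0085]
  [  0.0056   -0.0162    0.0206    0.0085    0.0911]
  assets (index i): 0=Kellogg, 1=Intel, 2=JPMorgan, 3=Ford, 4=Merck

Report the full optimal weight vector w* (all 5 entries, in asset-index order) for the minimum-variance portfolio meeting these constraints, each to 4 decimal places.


u=Σ⁻¹μ = [0.6228  4.8334  4.8856  0.3199  1.3332]
v=Σ⁻¹𝟙 = [8.6115  38.1832  31.7613  7.6694  9.3400]
a=μᵀu=1.591788  b=𝟙ᵀu=11.994845  c=𝟙ᵀv=95.565349  D=ac−b²=8.243485
λ₁=(c·0.132−b)/D = (95.565349·0.132−11.994845)/8.243485 = 0.075184
λ₂=(a−b·0.132)/D = (1.591788−11.994845·0.132)/8.243485 = 0.001027
w* = 0.075184·u + 0.001027·v:
  w_0 = 0.075184·0.6228 + 0.001027·8.6115 = 0.0557  (Kellogg)
  w_1 = 0.075184·4.8334 + 0.001027·38.1832 = 0.4026  (Intel)
  w_2 = 0.075184·4.8856 + 0.001027·31.7613 = 0.3999  (JPMorgan)
  w_3 = 0.075184·0.3199 + 0.001027·7.6694 = 0.0319  (Ford)
  w_4 = 0.075184·1.3332 + 0.001027·9.3400 = 0.1098  (Merck)
Σw_i=1.0000  μᵀw=0.1320
σ²=wᵀΣw=λ₁·μ_p+λ₂ = 0.075184·0.132 + 0.001027 = 0.010952 ≈ 0.0110

0.0557  0.4026  0.3999  0.0319  0.1098


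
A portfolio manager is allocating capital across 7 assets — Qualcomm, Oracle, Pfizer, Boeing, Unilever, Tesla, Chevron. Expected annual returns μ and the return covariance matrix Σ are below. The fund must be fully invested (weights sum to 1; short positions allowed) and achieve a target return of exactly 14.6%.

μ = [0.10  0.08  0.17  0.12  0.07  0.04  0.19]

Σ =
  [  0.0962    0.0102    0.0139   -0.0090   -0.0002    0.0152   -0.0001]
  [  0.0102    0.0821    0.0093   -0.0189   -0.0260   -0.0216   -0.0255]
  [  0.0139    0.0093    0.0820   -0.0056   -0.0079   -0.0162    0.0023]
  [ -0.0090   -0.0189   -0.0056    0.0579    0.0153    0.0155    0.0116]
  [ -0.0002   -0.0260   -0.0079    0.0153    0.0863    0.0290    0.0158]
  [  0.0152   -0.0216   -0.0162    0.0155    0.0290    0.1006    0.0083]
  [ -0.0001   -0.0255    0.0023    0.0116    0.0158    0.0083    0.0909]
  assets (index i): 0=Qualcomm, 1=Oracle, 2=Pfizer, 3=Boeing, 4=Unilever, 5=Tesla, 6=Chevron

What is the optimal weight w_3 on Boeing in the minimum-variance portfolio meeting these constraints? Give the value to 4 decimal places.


p=Σ⁻¹μ = [0.6996  2.2131  1.9373  2.3715  0.7242  0.3230  2.2048]
q=Σ⁻¹𝟙 = [6.5444  24.1963  12.1688  19.5597  11.3396  8.8159  12.2161]
a=μᵀp=1.343451  b=𝟙ᵀp=10.473483  c=𝟙ᵀq=94.840933  D=ac−b²=17.720331
λ₁=(c·0.146−b)/D = (94.840933·0.146−10.473483)/17.720331 = 0.190363
λ₂=(a−b·0.146)/D = (1.343451−10.473483·0.146)/17.720331 = -0.010478
w* = 0.190363·p + -0.010478·q:
  w_0 = 0.190363·0.6996 + -0.010478·6.5444 = 0.0646  (Qualcomm)
  w_1 = 0.190363·2.2131 + -0.010478·24.1963 = 0.1678  (Oracle)
  w_2 = 0.190363·1.9373 + -0.010478·12.1688 = 0.2413  (Pfizer)
  w_3 = 0.190363·2.3715 + -0.010478·19.5597 = 0.2465  (Boeing)
  w_4 = 0.190363·0.7242 + -0.010478·11.3396 = 0.0190  (Unilever)
  w_5 = 0.190363·0.3230 + -0.010478·8.8159 = -0.0309  (Tesla)
  w_6 = 0.190363·2.2048 + -0.010478·12.2161 = 0.2917  (Chevron)
Σw_i=1.0000  μᵀw=0.1460
σ²=wᵀΣw=λ₁·μ_p+λ₂ = 0.190363·0.146 + -0.010478 = 0.017315 ≈ 0.0173

0.2465
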